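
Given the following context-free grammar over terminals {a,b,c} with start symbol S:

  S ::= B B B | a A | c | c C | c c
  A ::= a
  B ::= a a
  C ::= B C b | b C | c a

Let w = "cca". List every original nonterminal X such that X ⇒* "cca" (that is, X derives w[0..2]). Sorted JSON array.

CNF form of G:
  S -> B X4 | T0 A | T2 C | T2 T2 | c
  A -> a
  B -> T0 T0
  C -> B X3 | T1 C | T2 T0
  T0 -> a
  T1 -> b
  T2 -> c
  X3 -> C T1
  X4 -> B B

CYK table (by increasing span) — only the sub-triangle for w[0..2]:
  T[0,0] 'c' = {S,T2}  orig:{S}
  T[1,1] 'c' = {S,T2}  orig:{S}
  T[2,2] 'a' = {A,T0}  orig:{A}
  T[0,1] 'cc' = {S}
  T[1,2] 'ca' = {C}
  T[0,2] 'cca' = {S}

Original NTs in T[0,2] deriving "cca": ["S"]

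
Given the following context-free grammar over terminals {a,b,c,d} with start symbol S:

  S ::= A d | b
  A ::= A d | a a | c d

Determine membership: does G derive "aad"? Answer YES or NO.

CNF form of G:
  S -> A T0 | b
  A -> A T0 | T1 T1 | T2 T0
  T0 -> d
  T1 -> a
  T2 -> c

Fill CYK table bottom-up:
  cell(0,0) a: {T1}  orig:{}
  cell(1,1) a: {T1}  orig:{}
  cell(2,2) d: {T0}  orig:{}
  cell(0,1) aa: {A}
  cell(1,2) ad: ∅
  cell(0,2) aad: {A,S}

S ∈ T[0,2] ⇒ YES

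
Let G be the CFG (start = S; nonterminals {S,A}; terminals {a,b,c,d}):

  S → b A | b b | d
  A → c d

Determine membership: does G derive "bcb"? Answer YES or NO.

CNF form of G:
  S -> T2 A | T2 T2 | d
  A -> T0 T1
  T0 -> c
  T1 -> d
  T2 -> b

CYK table (by increasing span):
  [0..0]={T2}  "b"  orig:{}
  [1..1]={T0}  "c"  orig:{}
  [2..2]={T2}  "b"  orig:{}
  [0..1]=∅  "bc"
  [1..2]=∅  "cb"
  [0..2]=∅  "bcb"

S ∉ T[0,2] ⇒ NO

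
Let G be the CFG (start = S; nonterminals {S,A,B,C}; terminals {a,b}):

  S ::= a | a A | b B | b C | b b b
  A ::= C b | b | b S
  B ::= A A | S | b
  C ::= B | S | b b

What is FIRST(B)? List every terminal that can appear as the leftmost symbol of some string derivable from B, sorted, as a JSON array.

Compute FIRST by fixpoint:
iter 1:
  A via A→b: +{b}
  B via B→A A: +{b}
  C via C→B: +{b}
  S via S→a: +{a}
  S via S→b B: +{b}
  FIRST[S]={a,b}  FIRST[A]={b}  FIRST[B]={b}  FIRST[C]={b}
iter 2:
  B via B→S: +{a}
  C via C→B: +{a}
  FIRST[S]={a,b}  FIRST[A]={b}  FIRST[B]={a,b}  FIRST[C]={a,b}
iter 3:
  A via A→C b: +{a}
  FIRST[S]={a,b}  FIRST[A]={a,b}  FIRST[B]={a,b}  FIRST[C]={a,b}
iter 4: (stable)
  FIRST[S]={a,b}  FIRST[A]={a,b}  FIRST[B]={a,b}  FIRST[C]={a,b}

FIRST(B) = ["a", "b"]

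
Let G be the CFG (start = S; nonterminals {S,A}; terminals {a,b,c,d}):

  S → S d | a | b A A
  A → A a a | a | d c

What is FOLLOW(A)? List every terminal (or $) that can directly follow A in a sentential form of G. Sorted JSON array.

Compute FIRST by fixpoint:
[1]
  A via A→a: +{a}
  A via A→d c: +{d}
  S via S→a: +{a}
  S via S→b A A: +{b}
  S: {a,b}  A: {a,d}
[2] (stable)
  S: {a,b}  A: {a,d}

Compute FOLLOW by fixpoint:
seed FOLLOW(S) with $
[1]
  A→A a a: FOLLOW(A) ⊇ FIRST(a) = {a}; new: +{a}
  S→S d: FOLLOW(S) ⊇ FIRST(d) = {d}; new: +{d}
  S→b A A: FOLLOW(A) ⊇ FIRST(A) = {a,d}; new: +{d}
  S→b A A: FOLLOW(A) ⊇ FOLLOW(S) ⊇ {$,d}; new: +{$}
  FOLLOW(S)={$,d}  FOLLOW(A)={$,a,d}
[2] (stable)
  FOLLOW(S)={$,d}  FOLLOW(A)={$,a,d}

FOLLOW(A) = ["$", "a", "d"]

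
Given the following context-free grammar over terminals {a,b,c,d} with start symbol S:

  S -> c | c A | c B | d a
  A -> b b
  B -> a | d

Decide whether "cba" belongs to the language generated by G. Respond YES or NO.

Convert to CNF:
  S -> T1 A | T1 B | T2 T3 | c
  A -> T0 T0
  B -> a | d
  T0 -> b
  T1 -> c
  T2 -> d
  T3 -> a

Fill CYK table bottom-up:
  cell(0,0) c: {S,T1}  orig:{S}
  cell(1,1) b: {T0}  orig:{}
  cell(2,2) a: {B,T3}  orig:{B}
  cell(0,1) cb: ∅
  cell(1,2) ba: ∅
  cell(0,2) cba: ∅

S ∉ T[0,2] ⇒ NO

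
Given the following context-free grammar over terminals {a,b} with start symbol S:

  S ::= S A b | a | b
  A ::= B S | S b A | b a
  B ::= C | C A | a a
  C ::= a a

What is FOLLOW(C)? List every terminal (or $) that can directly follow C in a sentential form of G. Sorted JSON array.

Compute FIRST by fixpoint:
[1]
  A via A→b a: +{b}
  B via B→a a: +{a}
  C via C→a a: +{a}
  S via S→a: +{a}
  S via S→b: +{b}
  FIRST[S]={a,b}  FIRST[A]={b}  FIRST[B]={a}  FIRST[C]={a}
[2]
  A via A→B S: +{a}
  FIRST[S]={a,b}  FIRST[A]={a,b}  FIRST[B]={a}  FIRST[C]={a}
[3] (stable)
  FIRST[S]={a,b}  FIRST[A]={a,b}  FIRST[B]={a}  FIRST[C]={a}

FOLLOW iteration:
seed FOLLOW(S) with $
round 1:
  A→B S: FOLLOW(B) ⊇ FIRST(S) = {a,b}; new: +{a,b}
  A→S b A: FOLLOW(S) ⊇ FIRST(b) = {b}; new: +{b}
  B→C: FOLLOW(C) ⊇ FOLLOW(B) ⊇ {a,b}; new: +{a,b}
  B→C A: FOLLOW(A) ⊇ FOLLOW(B) ⊇ {a,b}; new: +{a,b}
  S→S A b: FOLLOW(S) ⊇ FIRST(A) = {a,b}; new: +{a}
  FOLLOW[S]={$,a,b}  FOLLOW[A]={a,b}  FOLLOW[B]={a,b}  FOLLOW[C]={a,b}
round 2: done
  FOLLOW[S]={$,a,b}  FOLLOW[A]={a,b}  FOLLOW[B]={a,b}  FOLLOW[C]={a,b}

FOLLOW(C) = ["a", "b"]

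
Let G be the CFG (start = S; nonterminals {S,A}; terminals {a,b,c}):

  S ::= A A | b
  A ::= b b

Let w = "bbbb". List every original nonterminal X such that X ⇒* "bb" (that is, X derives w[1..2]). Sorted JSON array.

CNF form of G:
  S -> A A | b
  A -> T0 T0
  T0 -> b

Fill CYK table bottom-up (cells [i..j] with 1 ≤ i ≤ j ≤ 2 only):
  cell(1,1) b: {S,T0}  orig:{S}
  cell(2,2) b: {S,T0}  orig:{S}
  cell(1,2) bb: {A}

Original NTs in T[1,2] deriving "bb": ["A"]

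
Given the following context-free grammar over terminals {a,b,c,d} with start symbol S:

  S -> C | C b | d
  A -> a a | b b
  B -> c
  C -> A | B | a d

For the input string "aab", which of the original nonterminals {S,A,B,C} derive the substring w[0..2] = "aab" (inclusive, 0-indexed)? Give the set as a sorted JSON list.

CNF form of G:
  S -> C T1 | T0 T0 | T0 T2 | T1 T1 | c | d
  A -> T0 T0 | T1 T1
  B -> c
  C -> T0 T0 | T0 T2 | T1 T1 | c
  T0 -> a
  T1 -> b
  T2 -> d

CYK fill (cells [i..j] with 0 ≤ i ≤ j ≤ 2 only):
  cell(0,0) a: {T0}  orig:{}
  cell(1,1) a: {T0}  orig:{}
  cell(2,2) b: {T1}  orig:{}
  cell(0,1) aa: {A,C,S}
  cell(1,2) ab: ∅
  cell(0,2) aab: {S}

Original NTs in T[0,2] deriving "aab": ["S"]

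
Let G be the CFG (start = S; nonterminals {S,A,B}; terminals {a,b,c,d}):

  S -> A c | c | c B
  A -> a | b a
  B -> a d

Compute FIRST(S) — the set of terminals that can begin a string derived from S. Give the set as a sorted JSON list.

FIRST sets, iterate to fixpoint:
round 1:
  A via A→a: +{a}
  A via A→b a: +{b}
  B via B→a d: +{a}
  S via S→A c: +{a,b}
  S via S→c: +{c}
  S: {a,b,c}  A: {a,b}  B: {a}
round 2: done
  S: {a,b,c}  A: {a,b}  B: {a}

FIRST(S) = ["a", "b", "c"]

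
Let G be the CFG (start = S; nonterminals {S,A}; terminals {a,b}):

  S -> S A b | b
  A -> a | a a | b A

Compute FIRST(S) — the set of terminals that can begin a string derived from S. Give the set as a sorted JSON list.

FIRST sets, iterate to fixpoint:
round 1:
  A via A→a: +{a}
  A via A→b A: +{b}
  S via S→b: +{b}
  FIRST(S)={b}  FIRST(A)={a,b}
round 2: done
  FIRST(S)={b}  FIRST(A)={a,b}

FIRST(S) = ["b"]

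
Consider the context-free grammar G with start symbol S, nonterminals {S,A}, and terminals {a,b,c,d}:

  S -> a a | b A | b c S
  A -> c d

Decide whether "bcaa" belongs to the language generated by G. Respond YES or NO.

Convert to CNF:
  S -> T2 T2 | T3 A | T3 X4
  A -> T0 T1
  T0 -> c
  T1 -> d
  T2 -> a
  T3 -> b
  X4 -> T0 S

Fill CYK table bottom-up:
  T[0,0] 'b' = {T3}  orig:{}
  T[1,1] 'c' = {T0}  orig:{}
  T[2,2] 'a' = {T2}  orig:{}
  T[3,3] 'a' = {T2}  orig:{}
  T[0,1] 'bc' = ∅
  T[1,2] 'ca' = ∅
  T[2,3] 'aa' = {S}
  T[0,2] 'bca' = ∅
  T[1,3] 'caa' = {X4}  orig:{}
  T[0,3] 'bcaa' = {S}

S ∈ T[0,3] ⇒ YES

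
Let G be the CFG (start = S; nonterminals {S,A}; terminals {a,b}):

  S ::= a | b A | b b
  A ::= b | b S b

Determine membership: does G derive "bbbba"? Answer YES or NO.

Convert to CNF:
  S -> T0 A | T0 T0 | a
  A -> T0 X1 | b
  T0 -> b
  X1 -> S T0

Fill CYK table bottom-up:
  T[0,0] 'b' = {A,T0}  orig:{A}
  T[1,1] 'b' = {A,T0}  orig:{A}
  T[2,2] 'b' = {A,T0}  orig:{A}
  T[3,3] 'b' = {A,T0}  orig:{A}
  T[4,4] 'a' = {S}
  T[0,1] 'bb' = {S}
  T[1,2] 'bb' = {S}
  T[2,3] 'bb' = {S}
  T[3,4] 'ba' = ∅
  T[0,2] 'bbb' = {X1}  orig:{}
  T[1,3] 'bbb' = {X1}  orig:{}
  T[2,4] 'bba' = ∅
  T[0,3] 'bbbb' = {A}
  T[1,4] 'bbba' = ∅
  T[0,4] 'bbbba' = ∅

S ∉ T[0,4] ⇒ NO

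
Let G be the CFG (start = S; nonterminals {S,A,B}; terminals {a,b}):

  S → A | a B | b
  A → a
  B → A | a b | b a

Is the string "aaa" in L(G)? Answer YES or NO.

Convert to CNF:
  S -> T0 B | a | b
  A -> a
  B -> T0 T1 | T1 T0 | a
  T0 -> a
  T1 -> b

Fill CYK table bottom-up:
  [0..0]={A,B,S,T0}  "a"  orig:{A,B,S}
  [1..1]={A,B,S,T0}  "a"  orig:{A,B,S}
  [2..2]={A,B,S,T0}  "a"  orig:{A,B,S}
  [0..1]={S}  "aa"
  [1..2]={S}  "aa"
  [0..2]=∅  "aaa"

S ∉ T[0,2] ⇒ NO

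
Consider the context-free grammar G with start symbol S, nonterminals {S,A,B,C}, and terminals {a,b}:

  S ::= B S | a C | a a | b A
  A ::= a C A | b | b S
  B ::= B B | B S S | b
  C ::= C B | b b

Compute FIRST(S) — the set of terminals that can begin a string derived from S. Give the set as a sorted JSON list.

Compute FIRST by fixpoint:
pass 1:
  A via A→a C A: +{a}
  A via A→b: +{b}
  B via B→b: +{b}
  C via C→b b: +{b}
  S via S→B S: +{b}
  S via S→a C: +{a}
  S: {a,b}  A: {a,b}  B: {b}  C: {b}
pass 2: (no change)
  S: {a,b}  A: {a,b}  B: {b}  C: {b}

FIRST(S) = ["a", "b"]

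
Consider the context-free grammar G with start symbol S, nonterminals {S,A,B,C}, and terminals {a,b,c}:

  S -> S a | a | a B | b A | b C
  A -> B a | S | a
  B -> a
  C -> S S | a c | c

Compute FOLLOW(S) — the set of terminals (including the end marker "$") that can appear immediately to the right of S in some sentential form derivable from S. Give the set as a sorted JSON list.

Compute FIRST by fixpoint:
iter 1:
  A via A→a: +{a}
  B via B→a: +{a}
  C via C→a c: +{a}
  C via C→c: +{c}
  S via S→a: +{a}
  S via S→b A: +{b}
  FIRST(S)={a,b}  FIRST(A)={a}  FIRST(B)={a}  FIRST(C)={a,c}
iter 2:
  A via A→S: +{b}
  C via C→S S: +{b}
  FIRST(S)={a,b}  FIRST(A)={a,b}  FIRST(B)={a}  FIRST(C)={a,b,c}
iter 3: (stable)
  FIRST(S)={a,b}  FIRST(A)={a,b}  FIRST(B)={a}  FIRST(C)={a,b,c}

Compute FOLLOW by fixpoint:
seed FOLLOW(S) with $
iter 1:
  A→B a: FOLLOW(B) ⊇ FIRST(a) = {a}; new: +{a}
  C→S S: FOLLOW(S) ⊇ FIRST(S) = {a,b}; new: +{a,b}
  S→a B: FOLLOW(B) ⊇ FOLLOW(S) ⊇ {$,a,b}; new: +{$,b}
  S→b A: FOLLOW(A) ⊇ FOLLOW(S) ⊇ {$,a,b}; new: +{$,a,b}
  S→b C: FOLLOW(C) ⊇ FOLLOW(S) ⊇ {$,a,b}; new: +{$,a,b}
  FOLLOW(S)={$,a,b}  FOLLOW(A)={$,a,b}  FOLLOW(B)={$,a,b}  FOLLOW(C)={$,a,b}
iter 2: done
  FOLLOW(S)={$,a,b}  FOLLOW(A)={$,a,b}  FOLLOW(B)={$,a,b}  FOLLOW(C)={$,a,b}

FOLLOW(S) = ["$", "a", "b"]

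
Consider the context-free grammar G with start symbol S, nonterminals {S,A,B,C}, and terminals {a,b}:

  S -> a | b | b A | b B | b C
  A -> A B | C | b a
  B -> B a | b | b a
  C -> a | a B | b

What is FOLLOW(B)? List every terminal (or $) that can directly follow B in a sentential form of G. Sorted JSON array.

FIRST iteration:
iter 1:
  A via A→b a: +{b}
  B via B→b: +{b}
  C via C→a: +{a}
  C via C→b: +{b}
  S via S→a: +{a}
  S via S→b: +{b}
  FIRST[S]={a,b}  FIRST[A]={b}  FIRST[B]={b}  FIRST[C]={a,b}
iter 2:
  A via A→C: +{a}
  FIRST[S]={a,b}  FIRST[A]={a,b}  FIRST[B]={b}  FIRST[C]={a,b}
iter 3: — fixpoint
  FIRST[S]={a,b}  FIRST[A]={a,b}  FIRST[B]={b}  FIRST[C]={a,b}

FOLLOW sets:
initialize: $ ∈ FOLLOW(S)
pass 1:
  A→A B: FOLLOW(A) ⊇ FIRST(B) = {b}; new: +{b}
  A→A B: FOLLOW(B) ⊇ FOLLOW(A) ⊇ {b}; new: +{b}
  A→C: FOLLOW(C) ⊇ FOLLOW(A) ⊇ {b}; new: +{b}
  B→B a: FOLLOW(B) ⊇ FIRST(a) = {a}; new: +{a}
  S→b A: FOLLOW(A) ⊇ FOLLOW(S) ⊇ {$}; new: +{$}
  S→b B: FOLLOW(B) ⊇ FOLLOW(S) ⊇ {$}; new: +{$}
  S→b C: FOLLOW(C) ⊇ FOLLOW(S) ⊇ {$}; new: +{$}
  FOLLOW(S)={$}  FOLLOW(A)={$,b}  FOLLOW(B)={$,a,b}  FOLLOW(C)={$,b}
pass 2: — fixpoint
  FOLLOW(S)={$}  FOLLOW(A)={$,b}  FOLLOW(B)={$,a,b}  FOLLOW(C)={$,b}

FOLLOW(B) = ["$", "a", "b"]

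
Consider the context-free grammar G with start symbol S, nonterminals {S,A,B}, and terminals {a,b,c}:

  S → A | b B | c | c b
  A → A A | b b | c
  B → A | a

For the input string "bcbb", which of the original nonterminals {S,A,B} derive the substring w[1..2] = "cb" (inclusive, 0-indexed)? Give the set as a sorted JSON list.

Convert to CNF:
  S -> A A | T0 B | T0 T0 | T1 T0 | c
  A -> A A | T0 T0 | c
  B -> A A | T0 T0 | a | c
  T0 -> b
  T1 -> c

CYK fill, restricted to cells inside w[1..2]:
  T[1,1] 'c' = {A,B,S,T1}  orig:{A,B,S}
  T[2,2] 'b' = {T0}  orig:{}
  T[1,2] 'cb' = {S}

Original NTs in T[1,2] deriving "cb": ["S"]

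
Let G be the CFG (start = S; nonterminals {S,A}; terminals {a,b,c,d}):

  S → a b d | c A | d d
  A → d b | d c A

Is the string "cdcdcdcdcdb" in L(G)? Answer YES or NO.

CNF form of G:
  S -> T0 T0 | T2 A | T3 X5
  A -> T0 T1 | T0 X4
  T0 -> d
  T1 -> b
  T2 -> c
  T3 -> a
  X4 -> T2 A
  X5 -> T1 T0

Fill CYK table bottom-up:
  cell(0,0) c: {T2}  orig:{}
  cell(1,1) d: {T0}  orig:{}
  cell(2,2) c: {T2}  orig:{}
  cell(3,3) d: {T0}  orig:{}
  cell(4,4) c: {T2}  orig:{}
  cell(5,5) d: {T0}  orig:{}
  cell(6,6) c: {T2}  orig:{}
  cell(7,7) d: {T0}  orig:{}
  cell(8,8) c: {T2}  orig:{}
  cell(9,9) d: {T0}  orig:{}
  cell(10,10) b: {T1}  orig:{}
  cell(0,1) cd: ∅
  cell(1,2) dc: ∅
  cell(2,3) cd: ∅
  cell(3,4) dc: ∅
  cell(4,5) cd: ∅
  cell(5,6) dc: ∅
  cell(6,7) cd: ∅
  cell(7,8) dc: ∅
  cell(8,9) cd: ∅
  cell(9,10) db: {A}
  cell(0,2) cdc: ∅
  cell(1,3) dcd: ∅
  cell(2,4) cdc: ∅
  cell(3,5) dcd: ∅
  cell(4,6) cdc: ∅
  cell(5,7) dcd: ∅
  cell(6,8) cdc: ∅
  cell(7,9) dcd: ∅
  cell(8,10) cdb: {S,X4}  orig:{S}
  cell(0,3) cdcd: ∅
  cell(1,4) dcdc: ∅
  cell(2,5) cdcd: ∅
  cell(3,6) dcdc: ∅
  cell(4,7) cdcd: ∅
  cell(5,8) dcdc: ∅
  cell(6,9) cdcd: ∅
  cell(7,10) dcdb: {A}
  cell(0,4) cdcdc: ∅
  cell(1,5) dcdcd: ∅
  cell(2,6) cdcdc: ∅
  cell(3,7) dcdcd: ∅
  cell(4,8) cdcdc: ∅
  cell(5,9) dcdcd: ∅
  cell(6,10) cdcdb: {S,X4}  orig:{S}
  cell(0,5) cdcdcd: ∅
  cell(1,6) dcdcdc: ∅
  cell(2,7) cdcdcd: ∅
  cell(3,8) dcdcdc: ∅
  cell(4,9) cdcdcd: ∅
  cell(5,10) dcdcdb: {A}
  cell(0,6) cdcdcdc: ∅
  cell(1,7) dcdcdcd: ∅
  cell(2,8) cdcdcdc: ∅
  cell(3,9) dcdcdcd: ∅
  cell(4,10) cdcdcdb: {S,X4}  orig:{S}
  cell(0,7) cdcdcdcd: ∅
  cell(1,8) dcdcdcdc: ∅
  cell(2,9) cdcdcdcd: ∅
  cell(3,10) dcdcdcdb: {A}
  cell(0,8) cdcdcdcdc: ∅
  cell(1,9) dcdcdcdcd: ∅
  cell(2,10) cdcdcdcdb: {S,X4}  orig:{S}
  cell(0,9) cdcdcdcdcd: ∅
  cell(1,10) dcdcdcdcdb: {A}
  cell(0,10) cdcdcdcdcdb: {S,X4}  orig:{S}

S ∈ T[0,10] ⇒ YES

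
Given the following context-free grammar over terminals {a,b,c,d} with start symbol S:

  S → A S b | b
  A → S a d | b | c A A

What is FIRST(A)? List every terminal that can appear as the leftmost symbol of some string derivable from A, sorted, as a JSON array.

Compute FIRST by fixpoint:
[1]
  A via A→b: +{b}
  A via A→c A A: +{c}
  S via S→A S b: +{b,c}
  S: {b,c}  A: {b,c}
[2] (no change)
  S: {b,c}  A: {b,c}

FIRST(A) = ["b", "c"]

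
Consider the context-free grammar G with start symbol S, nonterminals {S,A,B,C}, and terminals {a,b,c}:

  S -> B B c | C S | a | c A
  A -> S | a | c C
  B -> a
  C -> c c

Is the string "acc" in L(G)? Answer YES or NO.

CNF form of G:
  S -> B X2 | C S | T0 A | a
  A -> B X1 | C S | T0 A | T0 C | a
  B -> a
  C -> T0 T0
  T0 -> c
  X1 -> B T0
  X2 -> B T0

CYK fill:
  cell(0,0) a: {A,B,S}
  cell(1,1) c: {T0}  orig:{}
  cell(2,2) c: {T0}  orig:{}
  cell(0,1) ac: {X1,X2}  orig:{}
  cell(1,2) cc: {C}
  cell(0,2) acc: ∅

S ∉ T[0,2] ⇒ NO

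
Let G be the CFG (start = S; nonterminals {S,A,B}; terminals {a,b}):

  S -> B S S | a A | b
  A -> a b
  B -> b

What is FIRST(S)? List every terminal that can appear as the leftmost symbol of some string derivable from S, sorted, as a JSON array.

Compute FIRST by fixpoint:
pass 1:
  A via A→a b: +{a}
  B via B→b: +{b}
  S via S→B S S: +{b}
  S via S→a A: +{a}
  FIRST(S)={a,b}  FIRST(A)={a}  FIRST(B)={b}
pass 2: (stable)
  FIRST(S)={a,b}  FIRST(A)={a}  FIRST(B)={b}

FIRST(S) = ["a", "b"]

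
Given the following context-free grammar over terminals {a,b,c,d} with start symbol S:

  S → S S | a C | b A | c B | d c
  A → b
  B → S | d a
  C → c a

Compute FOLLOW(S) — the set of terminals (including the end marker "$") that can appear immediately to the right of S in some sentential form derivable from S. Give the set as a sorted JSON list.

Compute FIRST by fixpoint:
pass 1:
  A via A→b: +{b}
  B via B→d a: +{d}
  C via C→c a: +{c}
  S via S→a C: +{a}
  S via S→b A: +{b}
  S via S→c B: +{c}
  S via S→d c: +{d}
  FIRST[S]={a,b,c,d}  FIRST[A]={b}  FIRST[B]={d}  FIRST[C]={c}
pass 2:
  B via B→S: +{a,b,c}
  FIRST[S]={a,b,c,d}  FIRST[A]={b}  FIRST[B]={a,b,c,d}  FIRST[C]={c}
pass 3: (no change)
  FIRST[S]={a,b,c,d}  FIRST[A]={b}  FIRST[B]={a,b,c,d}  FIRST[C]={c}

Compute FOLLOW by fixpoint:
FOLLOW(S) := {$}
pass 1:
  S→S S: FOLLOW(S) ⊇ FIRST(S) = {a,b,c,d}; new: +{a,b,c,d}
  S→a C: FOLLOW(C) ⊇ FOLLOW(S) ⊇ {$,a,b,c,d}; new: +{$,a,b,c,d}
  S→b A: FOLLOW(A) ⊇ FOLLOW(S) ⊇ {$,a,b,c,d}; new: +{$,a,b,c,d}
  S→c B: FOLLOW(B) ⊇ FOLLOW(S) ⊇ {$,a,b,c,d}; new: +{$,a,b,c,d}
  FOLLOW(S)={$,a,b,c,d}  FOLLOW(A)={$,a,b,c,d}  FOLLOW(B)={$,a,b,c,d}  FOLLOW(C)={$,a,b,c,d}
pass 2: (stable)
  FOLLOW(S)={$,a,b,c,d}  FOLLOW(A)={$,a,b,c,d}  FOLLOW(B)={$,a,b,c,d}  FOLLOW(C)={$,a,b,c,d}

FOLLOW(S) = ["$", "a", "b", "c", "d"]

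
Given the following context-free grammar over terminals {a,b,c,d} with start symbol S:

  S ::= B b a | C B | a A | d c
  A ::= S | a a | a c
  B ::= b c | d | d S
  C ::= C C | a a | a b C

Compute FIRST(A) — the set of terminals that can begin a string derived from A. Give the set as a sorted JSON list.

FIRST sets, iterate to fixpoint:
round 1:
  A via A→a a: +{a}
  B via B→b c: +{b}
  B via B→d: +{d}
  C via C→a a: +{a}
  S via S→B b a: +{b,d}
  S via S→C B: +{a}
  FIRST(S)={a,b,d}  FIRST(A)={a}  FIRST(B)={b,d}  FIRST(C)={a}
round 2:
  A via A→S: +{b,d}
  FIRST(S)={a,b,d}  FIRST(A)={a,b,d}  FIRST(B)={b,d}  FIRST(C)={a}
round 3: (no change)
  FIRST(S)={a,b,d}  FIRST(A)={a,b,d}  FIRST(B)={b,d}  FIRST(C)={a}

FIRST(A) = ["a", "b", "d"]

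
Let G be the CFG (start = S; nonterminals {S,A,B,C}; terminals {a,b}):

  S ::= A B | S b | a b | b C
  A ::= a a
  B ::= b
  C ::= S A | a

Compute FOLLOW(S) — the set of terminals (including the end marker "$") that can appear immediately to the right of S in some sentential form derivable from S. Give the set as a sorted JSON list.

FIRST iteration:
[1]
  A via A→a a: +{a}
  B via B→b: +{b}
  C via C→a: +{a}
  S via S→A B: +{a}
  S via S→b C: +{b}
  FIRST(S)={a,b}  FIRST(A)={a}  FIRST(B)={b}  FIRST(C)={a}
[2]
  C via C→S A: +{b}
  FIRST(S)={a,b}  FIRST(A)={a}  FIRST(B)={b}  FIRST(C)={a,b}
[3] (no change)
  FIRST(S)={a,b}  FIRST(A)={a}  FIRST(B)={b}  FIRST(C)={a,b}

Compute FOLLOW by fixpoint:
initialize: $ ∈ FOLLOW(S)
round 1:
  C→S A: FOLLOW(S) ⊇ FIRST(A) = {a}; new: +{a}
  S→A B: FOLLOW(A) ⊇ FIRST(B) = {b}; new: +{b}
  S→A B: FOLLOW(B) ⊇ FOLLOW(S) ⊇ {$,a}; new: +{$,a}
  S→S b: FOLLOW(S) ⊇ FIRST(b) = {b}; new: +{b}
  S→b C: FOLLOW(C) ⊇ FOLLOW(S) ⊇ {$,a,b}; new: +{$,a,b}
  FOLLOW(S)={$,a,b}  FOLLOW(A)={b}  FOLLOW(B)={$,a}  FOLLOW(C)={$,a,b}
round 2:
  C→S A: FOLLOW(A) ⊇ FOLLOW(C) ⊇ {$,a,b}; new: +{$,a}
  S→A B: FOLLOW(B) ⊇ FOLLOW(S) ⊇ {$,a,b}; new: +{b}
  FOLLOW(S)={$,a,b}  FOLLOW(A)={$,a,b}  FOLLOW(B)={$,a,b}  FOLLOW(C)={$,a,b}
round 3: done
  FOLLOW(S)={$,a,b}  FOLLOW(A)={$,a,b}  FOLLOW(B)={$,a,b}  FOLLOW(C)={$,a,b}

FOLLOW(S) = ["$", "a", "b"]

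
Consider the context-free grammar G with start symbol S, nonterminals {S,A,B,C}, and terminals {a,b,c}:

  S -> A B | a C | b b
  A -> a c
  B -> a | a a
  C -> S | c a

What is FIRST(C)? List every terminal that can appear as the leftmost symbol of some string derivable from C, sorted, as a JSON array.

Compute FIRST by fixpoint:
round 1:
  A via A→a c: +{a}
  B via B→a: +{a}
  C via C→c a: +{c}
  S via S→A B: +{a}
  S via S→b b: +{b}
  FIRST[S]={a,b}  FIRST[A]={a}  FIRST[B]={a}  FIRST[C]={c}
round 2:
  C via C→S: +{a,b}
  FIRST[S]={a,b}  FIRST[A]={a}  FIRST[B]={a}  FIRST[C]={a,b,c}
round 3: done
  FIRST[S]={a,b}  FIRST[A]={a}  FIRST[B]={a}  FIRST[C]={a,b,c}

FIRST(C) = ["a", "b", "c"]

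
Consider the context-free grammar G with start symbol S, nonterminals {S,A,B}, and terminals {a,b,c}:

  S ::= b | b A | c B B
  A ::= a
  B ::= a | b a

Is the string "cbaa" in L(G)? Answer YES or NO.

CNF form of G:
  S -> T0 A | T2 X3 | b
  A -> a
  B -> T0 T1 | a
  T0 -> b
  T1 -> a
  T2 -> c
  X3 -> B B

CYK table (by increasing span):
  [0..0]={T2}  "c"  orig:{}
  [1..1]={S,T0}  "b"  orig:{S}
  [2..2]={A,B,T1}  "a"  orig:{A,B}
  [3..3]={A,B,T1}  "a"  orig:{A,B}
  [0..1]=∅  "cb"
  [1..2]={B,S}  "ba"
  [2..3]={X3}  "aa"  orig:{}
  [0..2]=∅  "cba"
  [1..3]={X3}  "baa"  orig:{}
  [0..3]={S}  "cbaa"

S ∈ T[0,3] ⇒ YES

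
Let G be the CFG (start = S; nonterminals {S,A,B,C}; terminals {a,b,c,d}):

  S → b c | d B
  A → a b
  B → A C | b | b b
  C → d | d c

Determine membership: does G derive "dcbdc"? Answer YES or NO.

Convert to CNF:
  S -> T1 T3 | T2 B
  A -> T0 T1
  B -> A C | T1 T1 | b
  C -> T2 T3 | d
  T0 -> a
  T1 -> b
  T2 -> d
  T3 -> c

CYK fill:
  cell(0,0) d: {C,T2}  orig:{C}
  cell(1,1) c: {T3}  orig:{}
  cell(2,2) b: {B,T1}  orig:{B}
  cell(3,3) d: {C,T2}  orig:{C}
  cell(4,4) c: {T3}  orig:{}
  cell(0,1) dc: {C}
  cell(1,2) cb: ∅
  cell(2,3) bd: ∅
  cell(3,4) dc: {C}
  cell(0,2) dcb: ∅
  cell(1,3) cbd: ∅
  cell(2,4) bdc: ∅
  cell(0,3) dcbd: ∅
  cell(1,4) cbdc: ∅
  cell(0,4) dcbdc: ∅

S ∉ T[0,4] ⇒ NO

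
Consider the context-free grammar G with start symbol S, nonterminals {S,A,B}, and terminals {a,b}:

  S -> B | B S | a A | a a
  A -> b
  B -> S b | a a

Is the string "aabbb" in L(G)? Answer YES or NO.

Convert to CNF:
  S -> B S | S T0 | T1 A | T1 T1
  A -> b
  B -> S T0 | T1 T1
  T0 -> b
  T1 -> a

Fill CYK table bottom-up:
  [0..0]={T1}  "a"  orig:{}
  [1..1]={T1}  "a"  orig:{}
  [2..2]={A,T0}  "b"  orig:{A}
  [3..3]={A,T0}  "b"  orig:{A}
  [4..4]={A,T0}  "b"  orig:{A}
  [0..1]={B,S}  "aa"
  [1..2]={S}  "ab"
  [2..3]=∅  "bb"
  [3..4]=∅  "bb"
  [0..2]={B,S}  "aab"
  [1..3]={B,S}  "abb"
  [2..4]=∅  "bbb"
  [0..3]={B,S}  "aabb"
  [1..4]={B,S}  "abbb"
  [0..4]={B,S}  "aabbb"

S ∈ T[0,4] ⇒ YES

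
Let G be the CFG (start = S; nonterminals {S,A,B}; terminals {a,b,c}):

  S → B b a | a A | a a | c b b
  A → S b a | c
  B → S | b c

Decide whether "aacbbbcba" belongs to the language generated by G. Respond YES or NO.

CNF form of G:
  S -> B X6 | T1 A | T1 T1 | T2 X7
  A -> S X3 | c
  B -> B X4 | T0 T2 | T1 A | T1 T1 | T2 X5
  T0 -> b
  T1 -> a
  T2 -> c
  X3 -> T0 T1
  X4 -> T0 T1
  X5 -> T0 T0
  X6 -> T0 T1
  X7 -> T0 T0

Fill CYK table bottom-up:
  T[0,0] 'a' = {T1}  orig:{}
  T[1,1] 'a' = {T1}  orig:{}
  T[2,2] 'c' = {A,T2}  orig:{A}
  T[3,3] 'b' = {T0}  orig:{}
  T[4,4] 'b' = {T0}  orig:{}
  T[5,5] 'b' = {T0}  orig:{}
  T[6,6] 'c' = {A,T2}  orig:{A}
  T[7,7] 'b' = {T0}  orig:{}
  T[8,8] 'a' = {T1}  orig:{}
  T[0,1] 'aa' = {B,S}
  T[1,2] 'ac' = {B,S}
  T[2,3] 'cb' = ∅
  T[3,4] 'bb' = {X5,X7}  orig:{}
  T[4,5] 'bb' = {X5,X7}  orig:{}
  T[5,6] 'bc' = {B}
  T[6,7] 'cb' = ∅
  T[7,8] 'ba' = {X3,X4,X6}  orig:{}
  T[0,2] 'aac' = ∅
  T[1,3] 'acb' = ∅
  T[2,4] 'cbb' = {B,S}
  T[3,5] 'bbb' = ∅
  T[4,6] 'bbc' = ∅
  T[5,7] 'bcb' = ∅
  T[6,8] 'cba' = ∅
  T[0,3] 'aacb' = ∅
  T[1,4] 'acbb' = ∅
  T[2,5] 'cbbb' = ∅
  T[3,6] 'bbbc' = ∅
  T[4,7] 'bbcb' = ∅
  T[5,8] 'bcba' = {B,S}
  T[0,4] 'aacbb' = ∅
  T[1,5] 'acbbb' = ∅
  T[2,6] 'cbbbc' = ∅
  T[3,7] 'bbbcb' = ∅
  T[4,8] 'bbcba' = ∅
  T[0,5] 'aacbbb' = ∅
  T[1,6] 'acbbbc' = ∅
  T[2,7] 'cbbbcb' = ∅
  T[3,8] 'bbbcba' = ∅
  T[0,6] 'aacbbbc' = ∅
  T[1,7] 'acbbbcb' = ∅
  T[2,8] 'cbbbcba' = ∅
  T[0,7] 'aacbbbcb' = ∅
  T[1,8] 'acbbbcba' = ∅
  T[0,8] 'aacbbbcba' = ∅

S ∉ T[0,8] ⇒ NO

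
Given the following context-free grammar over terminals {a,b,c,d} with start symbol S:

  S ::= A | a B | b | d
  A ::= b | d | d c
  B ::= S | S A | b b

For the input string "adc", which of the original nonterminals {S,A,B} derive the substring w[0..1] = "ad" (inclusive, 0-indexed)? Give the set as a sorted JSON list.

Convert to CNF:
  S -> T0 T1 | T2 B | b | d
  A -> T0 T1 | b | d
  B -> S A | T0 T1 | T2 B | T3 T3 | b | d
  T0 -> d
  T1 -> c
  T2 -> a
  T3 -> b

CYK fill, restricted to cells inside w[0..1]:
  [0..0]={T2}  "a"  orig:{}
  [1..1]={A,B,S,T0}  "d"  orig:{A,B,S}
  [0..1]={B,S}  "ad"

Original NTs in T[0,1] deriving "ad": ["B", "S"]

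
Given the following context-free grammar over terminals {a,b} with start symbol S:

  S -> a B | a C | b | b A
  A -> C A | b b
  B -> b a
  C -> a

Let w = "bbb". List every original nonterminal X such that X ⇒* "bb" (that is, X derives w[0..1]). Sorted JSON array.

Convert to CNF:
  S -> T0 A | T1 B | T1 C | b
  A -> C A | T0 T0
  B -> T0 T1
  C -> a
  T0 -> b
  T1 -> a

CYK fill, restricted to cells inside w[0..1]:
  cell(0,0) b: {S,T0}  orig:{S}
  cell(1,1) b: {S,T0}  orig:{S}
  cell(0,1) bb: {A}

Original NTs in T[0,1] deriving "bb": ["A"]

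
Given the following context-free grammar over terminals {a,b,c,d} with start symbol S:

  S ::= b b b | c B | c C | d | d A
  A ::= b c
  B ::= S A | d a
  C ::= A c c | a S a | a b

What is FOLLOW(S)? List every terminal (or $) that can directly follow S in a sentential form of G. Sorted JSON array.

FIRST iteration:
pass 1:
  A via A→b c: +{b}
  B via B→d a: +{d}
  C via C→A c c: +{b}
  C via C→a S a: +{a}
  S via S→b b b: +{b}
  S via S→c B: +{c}
  S via S→d: +{d}
  S: {b,c,d}  A: {b}  B: {d}  C: {a,b}
pass 2:
  B via B→S A: +{b,c}
  S: {b,c,d}  A: {b}  B: {b,c,d}  C: {a,b}
pass 3: — fixpoint
  S: {b,c,d}  A: {b}  B: {b,c,d}  C: {a,b}

Compute FOLLOW by fixpoint:
seed FOLLOW(S) with $
iter 1:
  B→S A: FOLLOW(S) ⊇ FIRST(A) = {b}; new: +{b}
  C→A c c: FOLLOW(A) ⊇ FIRST(c) = {c}; new: +{c}
  C→a S a: FOLLOW(S) ⊇ FIRST(a) = {a}; new: +{a}
  S→c B: FOLLOW(B) ⊇ FOLLOW(S) ⊇ {$,a,b}; new: +{$,a,b}
  S→c C: FOLLOW(C) ⊇ FOLLOW(S) ⊇ {$,a,b}; new: +{$,a,b}
  S→d A: FOLLOW(A) ⊇ FOLLOW(S) ⊇ {$,a,b}; new: +{$,a,b}
  S: {$,a,b}  A: {$,a,b,c}  B: {$,a,b}  C: {$,a,b}
iter 2: (no change)
  S: {$,a,b}  A: {$,a,b,c}  B: {$,a,b}  C: {$,a,b}

FOLLOW(S) = ["$", "a", "b"]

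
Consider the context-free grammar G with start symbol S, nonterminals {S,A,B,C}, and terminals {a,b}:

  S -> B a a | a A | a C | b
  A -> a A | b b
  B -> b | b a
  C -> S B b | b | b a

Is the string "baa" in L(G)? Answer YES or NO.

Convert to CNF:
  S -> B X3 | T0 A | T0 C | b
  A -> T0 A | T1 T1
  B -> T1 T0 | b
  C -> S X2 | T1 T0 | b
  T0 -> a
  T1 -> b
  X2 -> B T1
  X3 -> T0 T0

CYK table (by increasing span):
  [0..0]={B,C,S,T1}  "b"  orig:{B,C,S}
  [1..1]={T0}  "a"  orig:{}
  [2..2]={T0}  "a"  orig:{}
  [0..1]={B,C}  "ba"
  [1..2]={X3}  "aa"  orig:{}
  [0..2]={S}  "baa"

S ∈ T[0,2] ⇒ YES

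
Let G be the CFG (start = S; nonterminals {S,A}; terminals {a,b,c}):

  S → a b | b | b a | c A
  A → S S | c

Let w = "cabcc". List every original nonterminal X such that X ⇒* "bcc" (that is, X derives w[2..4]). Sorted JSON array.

CNF form of G:
  S -> T0 T1 | T1 T0 | T2 A | b
  A -> S S | c
  T0 -> a
  T1 -> b
  T2 -> c

Fill CYK table bottom-up — only the sub-triangle for w[2..4]:
  cell(2,2) b: {S,T1}  orig:{S}
  cell(3,3) c: {A,T2}  orig:{A}
  cell(4,4) c: {A,T2}  orig:{A}
  cell(2,3) bc: ∅
  cell(3,4) cc: {S}
  cell(2,4) bcc: {A}

Original NTs in T[2,4] deriving "bcc": ["A"]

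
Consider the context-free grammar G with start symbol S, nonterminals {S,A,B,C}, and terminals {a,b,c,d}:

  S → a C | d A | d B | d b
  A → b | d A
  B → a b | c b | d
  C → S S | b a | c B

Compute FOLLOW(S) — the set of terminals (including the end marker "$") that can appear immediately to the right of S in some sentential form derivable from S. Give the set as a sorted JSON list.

FIRST sets, iterate to fixpoint:
iter 1:
  A via A→b: +{b}
  A via A→d A: +{d}
  B via B→a b: +{a}
  B via B→c b: +{c}
  B via B→d: +{d}
  C via C→b a: +{b}
  C via C→c B: +{c}
  S via S→a C: +{a}
  S via S→d A: +{d}
  FIRST(S)={a,d}  FIRST(A)={b,d}  FIRST(B)={a,c,d}  FIRST(C)={b,c}
iter 2:
  C via C→S S: +{a,d}
  FIRST(S)={a,d}  FIRST(A)={b,d}  FIRST(B)={a,c,d}  FIRST(C)={a,b,c,d}
iter 3: — fixpoint
  FIRST(S)={a,d}  FIRST(A)={b,d}  FIRST(B)={a,c,d}  FIRST(C)={a,b,c,d}

Compute FOLLOW by fixpoint:
seed FOLLOW(S) with $
round 1:
  C→S S: FOLLOW(S) ⊇ FIRST(S) = {a,d}; new: +{a,d}
  S→a C: FOLLOW(C) ⊇ FOLLOW(S) ⊇ {$,a,d}; new: +{$,a,d}
  S→d A: FOLLOW(A) ⊇ FOLLOW(S) ⊇ {$,a,d}; new: +{$,a,d}
  S→d B: FOLLOW(B) ⊇ FOLLOW(S) ⊇ {$,a,d}; new: +{$,a,d}
  FOLLOW(S)={$,a,d}  FOLLOW(A)={$,a,d}  FOLLOW(B)={$,a,d}  FOLLOW(C)={$,a,d}
round 2: — fixpoint
  FOLLOW(S)={$,a,d}  FOLLOW(A)={$,a,d}  FOLLOW(B)={$,a,d}  FOLLOW(C)={$,a,d}

FOLLOW(S) = ["$", "a", "d"]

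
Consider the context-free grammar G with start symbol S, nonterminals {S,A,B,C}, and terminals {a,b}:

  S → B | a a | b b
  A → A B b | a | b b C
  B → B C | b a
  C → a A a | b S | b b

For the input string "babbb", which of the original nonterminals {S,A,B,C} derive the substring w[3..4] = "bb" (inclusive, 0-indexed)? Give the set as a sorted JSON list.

Convert to CNF:
  S -> B C | T0 T0 | T0 T1 | T1 T1
  A -> A X2 | T0 X3 | a
  B -> B C | T0 T1
  C -> T0 S | T0 T0 | T1 X4
  T0 -> b
  T1 -> a
  X2 -> B T0
  X3 -> T0 C
  X4 -> A T1

CYK fill, restricted to cells inside w[3..4]:
  T[3,3] 'b' = {T0}  orig:{}
  T[4,4] 'b' = {T0}  orig:{}
  T[3,4] 'bb' = {C,S}

Original NTs in T[3,4] deriving "bb": ["C", "S"]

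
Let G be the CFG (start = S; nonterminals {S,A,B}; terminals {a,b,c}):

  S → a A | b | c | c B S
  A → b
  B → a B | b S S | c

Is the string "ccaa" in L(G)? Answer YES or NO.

CNF form of G:
  S -> T0 A | T2 X4 | b | c
  A -> b
  B -> T0 B | T1 X3 | c
  T0 -> a
  T1 -> b
  T2 -> c
  X3 -> S S
  X4 -> B S

CYK fill:
  cell(0,0) c: {B,S,T2}  orig:{B,S}
  cell(1,1) c: {B,S,T2}  orig:{B,S}
  cell(2,2) a: {T0}  orig:{}
  cell(3,3) a: {T0}  orig:{}
  cell(0,1) cc: {X3,X4}  orig:{}
  cell(1,2) ca: ∅
  cell(2,3) aa: ∅
  cell(0,2) cca: ∅
  cell(1,3) caa: ∅
  cell(0,3) ccaa: ∅

S ∉ T[0,3] ⇒ NO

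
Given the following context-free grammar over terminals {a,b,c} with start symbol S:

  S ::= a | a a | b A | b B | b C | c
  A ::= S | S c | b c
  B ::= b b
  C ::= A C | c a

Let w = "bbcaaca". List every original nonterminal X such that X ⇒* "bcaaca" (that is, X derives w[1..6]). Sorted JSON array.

Convert to CNF:
  S -> T1 T1 | T2 A | T2 B | T2 C | a | c
  A -> S T0 | T1 T1 | T2 A | T2 B | T2 C | T2 T0 | a | c
  B -> T2 T2
  C -> A C | T0 T1
  T0 -> c
  T1 -> a
  T2 -> b

CYK table (by increasing span) — only the sub-triangle for w[1..6]:
  T[1,1] 'b' = {T2}  orig:{}
  T[2,2] 'c' = {A,S,T0}  orig:{A,S}
  T[3,3] 'a' = {A,S,T1}  orig:{A,S}
  T[4,4] 'a' = {A,S,T1}  orig:{A,S}
  T[5,5] 'c' = {A,S,T0}  orig:{A,S}
  T[6,6] 'a' = {A,S,T1}  orig:{A,S}
  T[1,2] 'bc' = {A,S}
  T[2,3] 'ca' = {C}
  T[3,4] 'aa' = {A,S}
  T[4,5] 'ac' = {A}
  T[5,6] 'ca' = {C}
  T[1,3] 'bca' = {A,S}
  T[2,4] 'caa' = ∅
  T[3,5] 'aac' = {A}
  T[4,6] 'aca' = {C}
  T[1,4] 'bcaa' = ∅
  T[2,5] 'caac' = ∅
  T[3,6] 'aaca' = {C}
  T[1,5] 'bcaac' = ∅
  T[2,6] 'caaca' = {C}
  T[1,6] 'bcaaca' = {A,C,S}

Original NTs in T[1,6] deriving "bcaaca": ["A", "C", "S"]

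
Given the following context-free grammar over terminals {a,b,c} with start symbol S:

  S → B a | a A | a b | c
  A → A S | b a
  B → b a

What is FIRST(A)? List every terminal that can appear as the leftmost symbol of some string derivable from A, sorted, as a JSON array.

FIRST sets, iterate to fixpoint:
[1]
  A via A→b a: +{b}
  B via B→b a: +{b}
  S via S→B a: +{b}
  S via S→a A: +{a}
  S via S→c: +{c}
  FIRST(S)={a,b,c}  FIRST(A)={b}  FIRST(B)={b}
[2] (stable)
  FIRST(S)={a,b,c}  FIRST(A)={b}  FIRST(B)={b}

FIRST(A) = ["b"]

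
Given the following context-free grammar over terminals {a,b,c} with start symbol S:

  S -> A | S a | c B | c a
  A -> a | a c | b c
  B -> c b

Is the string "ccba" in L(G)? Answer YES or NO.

CNF form of G:
  S -> S T0 | T0 T1 | T1 B | T1 T0 | T2 T1 | a
  A -> T0 T1 | T2 T1 | a
  B -> T1 T2
  T0 -> a
  T1 -> c
  T2 -> b

CYK fill:
  T[0,0] 'c' = {T1}  orig:{}
  T[1,1] 'c' = {T1}  orig:{}
  T[2,2] 'b' = {T2}  orig:{}
  T[3,3] 'a' = {A,S,T0}  orig:{A,S}
  T[0,1] 'cc' = ∅
  T[1,2] 'cb' = {B}
  T[2,3] 'ba' = ∅
  T[0,2] 'ccb' = {S}
  T[1,3] 'cba' = ∅
  T[0,3] 'ccba' = {S}

S ∈ T[0,3] ⇒ YES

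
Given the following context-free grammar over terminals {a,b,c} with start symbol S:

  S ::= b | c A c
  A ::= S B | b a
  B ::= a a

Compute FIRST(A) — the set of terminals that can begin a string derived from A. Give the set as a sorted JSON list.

Compute FIRST by fixpoint:
round 1:
  A via A→b a: +{b}
  B via B→a a: +{a}
  S via S→b: +{b}
  S via S→c A c: +{c}
  FIRST[S]={b,c}  FIRST[A]={b}  FIRST[B]={a}
round 2:
  A via A→S B: +{c}
  FIRST[S]={b,c}  FIRST[A]={b,c}  FIRST[B]={a}
round 3: done
  FIRST[S]={b,c}  FIRST[A]={b,c}  FIRST[B]={a}

FIRST(A) = ["b", "c"]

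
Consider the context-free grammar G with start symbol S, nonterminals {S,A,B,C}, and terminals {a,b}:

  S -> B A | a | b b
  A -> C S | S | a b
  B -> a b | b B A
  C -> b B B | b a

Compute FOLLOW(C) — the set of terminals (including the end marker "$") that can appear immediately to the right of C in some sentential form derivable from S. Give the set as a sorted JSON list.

Compute FIRST by fixpoint:
pass 1:
  A via A→a b: +{a}
  B via B→a b: +{a}
  B via B→b B A: +{b}
  C via C→b B B: +{b}
  S via S→B A: +{a,b}
  S: {a,b}  A: {a}  B: {a,b}  C: {b}
pass 2:
  A via A→C S: +{b}
  S: {a,b}  A: {a,b}  B: {a,b}  C: {b}
pass 3: — fixpoint
  S: {a,b}  A: {a,b}  B: {a,b}  C: {b}

FOLLOW iteration:
seed FOLLOW(S) with $
pass 1:
  A→C S: FOLLOW(C) ⊇ FIRST(S) = {a,b}; new: +{a,b}
  B→b B A: FOLLOW(B) ⊇ FIRST(A) = {a,b}; new: +{a,b}
  B→b B A: FOLLOW(A) ⊇ FOLLOW(B) ⊇ {a,b}; new: +{a,b}
  S→B A: FOLLOW(A) ⊇ FOLLOW(S) ⊇ {$}; new: +{$}
  FOLLOW(S)={$}  FOLLOW(A)={$,a,b}  FOLLOW(B)={a,b}  FOLLOW(C)={a,b}
pass 2:
  A→C S: FOLLOW(S) ⊇ FOLLOW(A) ⊇ {$,a,b}; new: +{a,b}
  FOLLOW(S)={$,a,b}  FOLLOW(A)={$,a,b}  FOLLOW(B)={a,b}  FOLLOW(C)={a,b}
pass 3: — fixpoint
  FOLLOW(S)={$,a,b}  FOLLOW(A)={$,a,b}  FOLLOW(B)={a,b}  FOLLOW(C)={a,b}

FOLLOW(C) = ["a", "b"]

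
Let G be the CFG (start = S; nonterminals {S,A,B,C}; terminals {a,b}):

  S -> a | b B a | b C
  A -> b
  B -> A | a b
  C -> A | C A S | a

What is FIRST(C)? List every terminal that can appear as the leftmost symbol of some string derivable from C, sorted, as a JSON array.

Compute FIRST by fixpoint:
pass 1:
  A via A→b: +{b}
  B via B→A: +{b}
  B via B→a b: +{a}
  C via C→A: +{b}
  C via C→a: +{a}
  S via S→a: +{a}
  S via S→b B a: +{b}
  FIRST[S]={a,b}  FIRST[A]={b}  FIRST[B]={a,b}  FIRST[C]={a,b}
pass 2: done
  FIRST[S]={a,b}  FIRST[A]={b}  FIRST[B]={a,b}  FIRST[C]={a,b}

FIRST(C) = ["a", "b"]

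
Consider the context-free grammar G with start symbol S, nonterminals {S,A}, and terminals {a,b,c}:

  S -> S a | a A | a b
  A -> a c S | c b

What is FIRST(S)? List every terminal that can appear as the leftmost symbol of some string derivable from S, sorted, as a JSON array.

FIRST sets, iterate to fixpoint:
[1]
  A via A→a c S: +{a}
  A via A→c b: +{c}
  S via S→a A: +{a}
  FIRST[S]={a}  FIRST[A]={a,c}
[2] (stable)
  FIRST[S]={a}  FIRST[A]={a,c}

FIRST(S) = ["a"]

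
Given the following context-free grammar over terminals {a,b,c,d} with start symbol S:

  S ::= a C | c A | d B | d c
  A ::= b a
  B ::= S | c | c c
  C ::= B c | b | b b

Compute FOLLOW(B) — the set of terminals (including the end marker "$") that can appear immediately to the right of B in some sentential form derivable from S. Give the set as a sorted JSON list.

FIRST sets, iterate to fixpoint:
round 1:
  A via A→b a: +{b}
  B via B→c: +{c}
  C via C→B c: +{c}
  C via C→b: +{b}
  S via S→a C: +{a}
  S via S→c A: +{c}
  S via S→d B: +{d}
  S: {a,c,d}  A: {b}  B: {c}  C: {b,c}
round 2:
  B via B→S: +{a,d}
  C via C→B c: +{a,d}
  S: {a,c,d}  A: {b}  B: {a,c,d}  C: {a,b,c,d}
round 3: done
  S: {a,c,d}  A: {b}  B: {a,c,d}  C: {a,b,c,d}

FOLLOW iteration:
seed FOLLOW(S) with $
[1]
  C→B c: FOLLOW(B) ⊇ FIRST(c) = {c}; new: +{c}
  S→a C: FOLLOW(C) ⊇ FOLLOW(S) ⊇ {$}; new: +{$}
  S→c A: FOLLOW(A) ⊇ FOLLOW(S) ⊇ {$}; new: +{$}
  S→d B: FOLLOW(B) ⊇ FOLLOW(S) ⊇ {$}; new: +{$}
  S: {$}  A: {$}  B: {$,c}  C: {$}
[2]
  B→S: FOLLOW(S) ⊇ FOLLOW(B) ⊇ {$,c}; new: +{c}
  S→a C: FOLLOW(C) ⊇ FOLLOW(S) ⊇ {$,c}; new: +{c}
  S→c A: FOLLOW(A) ⊇ FOLLOW(S) ⊇ {$,c}; new: +{c}
  S: {$,c}  A: {$,c}  B: {$,c}  C: {$,c}
[3] — fixpoint
  S: {$,c}  A: {$,c}  B: {$,c}  C: {$,c}

FOLLOW(B) = ["$", "c"]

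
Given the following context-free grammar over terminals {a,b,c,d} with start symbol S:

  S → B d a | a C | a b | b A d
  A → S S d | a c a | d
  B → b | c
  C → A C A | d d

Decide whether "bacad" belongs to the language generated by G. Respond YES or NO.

CNF form of G:
  S -> B X7 | T1 C | T1 T3 | T3 X8
  A -> S X4 | T1 X5 | d
  B -> b | c
  C -> A X6 | T0 T0
  T0 -> d
  T1 -> a
  T2 -> c
  T3 -> b
  X4 -> S T0
  X5 -> T2 T1
  X6 -> C A
  X7 -> T0 T1
  X8 -> A T0

CYK fill:
  T[0,0] 'b' = {B,T3}  orig:{B}
  T[1,1] 'a' = {T1}  orig:{}
  T[2,2] 'c' = {B,T2}  orig:{B}
  T[3,3] 'a' = {T1}  orig:{}
  T[4,4] 'd' = {A,T0}  orig:{A}
  T[0,1] 'ba' = ∅
  T[1,2] 'ac' = ∅
  T[2,3] 'ca' = {X5}  orig:{}
  T[3,4] 'ad' = ∅
  T[0,2] 'bac' = ∅
  T[1,3] 'aca' = {A}
  T[2,4] 'cad' = ∅
  T[0,3] 'baca' = ∅
  T[1,4] 'acad' = {X8}  orig:{}
  T[0,4] 'bacad' = {S}

S ∈ T[0,4] ⇒ YES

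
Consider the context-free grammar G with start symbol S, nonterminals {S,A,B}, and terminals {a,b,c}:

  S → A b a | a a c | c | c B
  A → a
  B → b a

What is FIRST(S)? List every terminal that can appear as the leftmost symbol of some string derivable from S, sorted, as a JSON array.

Compute FIRST by fixpoint:
pass 1:
  A via A→a: +{a}
  B via B→b a: +{b}
  S via S→A b a: +{a}
  S via S→c: +{c}
  FIRST[S]={a,c}  FIRST[A]={a}  FIRST[B]={b}
pass 2: (no change)
  FIRST[S]={a,c}  FIRST[A]={a}  FIRST[B]={b}

FIRST(S) = ["a", "c"]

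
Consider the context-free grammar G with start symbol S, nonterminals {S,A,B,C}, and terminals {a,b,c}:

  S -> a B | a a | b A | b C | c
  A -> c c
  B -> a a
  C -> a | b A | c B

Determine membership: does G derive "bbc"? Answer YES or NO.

CNF form of G:
  S -> T1 B | T1 T1 | T2 A | T2 C | c
  A -> T0 T0
  B -> T1 T1
  C -> T0 B | T2 A | a
  T0 -> c
  T1 -> a
  T2 -> b

CYK table (by increasing span):
  [0..0]={T2}  "b"  orig:{}
  [1..1]={T2}  "b"  orig:{}
  [2..2]={S,T0}  "c"  orig:{S}
  [0..1]=∅  "bb"
  [1..2]=∅  "bc"
  [0..2]=∅  "bbc"

S ∉ T[0,2] ⇒ NO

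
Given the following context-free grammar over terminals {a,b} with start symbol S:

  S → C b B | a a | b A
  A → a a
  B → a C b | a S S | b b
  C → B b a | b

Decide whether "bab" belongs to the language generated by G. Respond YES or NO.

Convert to CNF:
  S -> C X5 | T0 T0 | T1 A
  A -> T0 T0
  B -> T0 X2 | T0 X3 | T1 T1
  C -> B X4 | b
  T0 -> a
  T1 -> b
  X2 -> C T1
  X3 -> S S
  X4 -> T1 T0
  X5 -> T1 B

CYK table (by increasing span):
  T[0,0] 'b' = {C,T1}  orig:{C}
  T[1,1] 'a' = {T0}  orig:{}
  T[2,2] 'b' = {C,T1}  orig:{C}
  T[0,1] 'ba' = {X4}  orig:{}
  T[1,2] 'ab' = ∅
  T[0,2] 'bab' = ∅

S ∉ T[0,2] ⇒ NO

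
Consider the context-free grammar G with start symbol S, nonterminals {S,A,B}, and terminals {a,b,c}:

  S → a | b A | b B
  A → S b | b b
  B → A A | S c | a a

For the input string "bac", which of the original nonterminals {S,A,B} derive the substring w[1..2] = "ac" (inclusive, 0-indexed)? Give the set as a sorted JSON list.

CNF form of G:
  S -> T0 A | T0 B | a
  A -> S T0 | T0 T0
  B -> A A | S T1 | T2 T2
  T0 -> b
  T1 -> c
  T2 -> a

CYK table (by increasing span), restricted to cells inside w[1..2]:
  cell(1,1) a: {S,T2}  orig:{S}
  cell(2,2) c: {T1}  orig:{}
  cell(1,2) ac: {B}

Original NTs in T[1,2] deriving "ac": ["B"]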